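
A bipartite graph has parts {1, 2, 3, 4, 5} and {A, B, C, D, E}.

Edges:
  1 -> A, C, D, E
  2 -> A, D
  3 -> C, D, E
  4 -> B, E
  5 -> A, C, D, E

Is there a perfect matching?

Yes

For example, pair 1→D, 2→A, 3→C, 4→B, 5→E.
All 5 left vertices are covered.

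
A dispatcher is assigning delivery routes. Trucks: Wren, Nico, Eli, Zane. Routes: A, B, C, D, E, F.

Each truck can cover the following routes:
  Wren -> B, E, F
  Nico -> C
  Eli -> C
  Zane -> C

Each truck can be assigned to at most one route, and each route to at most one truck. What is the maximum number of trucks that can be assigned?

For example, pair Wren–B, Nico–C.
The set {Nico, Eli, Zane} has only 1 neighbour ({C}), so by Hall's theorem at most 2 of the 4 trucks can be matched.

2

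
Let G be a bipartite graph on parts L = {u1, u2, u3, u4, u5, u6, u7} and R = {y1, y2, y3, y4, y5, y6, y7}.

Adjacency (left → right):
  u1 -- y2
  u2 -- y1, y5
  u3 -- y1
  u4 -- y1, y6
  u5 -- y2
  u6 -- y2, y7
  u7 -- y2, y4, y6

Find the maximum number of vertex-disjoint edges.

6

For example, pair u1-y2, u2-y5, u3-y1, u4-y6, u6-y7, u7-y4.
The set {u1, u5} has only 1 neighbour ({y2}), so by Hall's theorem at most 6 of the 7 left vertices can be matched.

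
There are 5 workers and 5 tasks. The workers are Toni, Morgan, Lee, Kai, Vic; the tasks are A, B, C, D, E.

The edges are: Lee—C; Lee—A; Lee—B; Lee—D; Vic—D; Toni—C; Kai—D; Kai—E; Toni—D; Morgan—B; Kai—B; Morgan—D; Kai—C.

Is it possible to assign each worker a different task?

A valid assignment of size 5: Toni-C, Morgan-B, Lee-A, Kai-E, Vic-D.
All 5 workers are covered.

Yes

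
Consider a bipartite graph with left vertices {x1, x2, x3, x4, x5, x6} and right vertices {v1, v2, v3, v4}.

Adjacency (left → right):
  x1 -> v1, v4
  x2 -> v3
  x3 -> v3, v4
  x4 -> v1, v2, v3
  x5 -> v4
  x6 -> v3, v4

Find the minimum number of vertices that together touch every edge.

The 4 edges x1–v1, x2–v3, x3–v4, x4–v2 form a matching, so any vertex cover needs at least 4 vertices (one per matched edge).
Conversely {x1, x4, v3, v4} meets every edge and has exactly 4 vertices, so 4 is optimal.

4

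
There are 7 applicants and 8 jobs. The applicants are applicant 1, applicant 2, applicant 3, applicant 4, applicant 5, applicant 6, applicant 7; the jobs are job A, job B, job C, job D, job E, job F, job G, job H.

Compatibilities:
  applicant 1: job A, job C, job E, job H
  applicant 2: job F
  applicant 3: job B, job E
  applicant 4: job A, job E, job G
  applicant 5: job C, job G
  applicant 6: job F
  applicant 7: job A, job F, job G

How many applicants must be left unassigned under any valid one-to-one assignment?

1

For example, pair applicant 1-job H, applicant 2-job F, applicant 3-job E, applicant 4-job G, applicant 5-job C, applicant 7-job A.
The set {applicant 2, applicant 6} has only 1 neighbour ({job F}), so by Hall's theorem at most 6 of the 7 applicants can be matched.
That matches 6 of the 7, leaving 1 unmatched; no matching can do better.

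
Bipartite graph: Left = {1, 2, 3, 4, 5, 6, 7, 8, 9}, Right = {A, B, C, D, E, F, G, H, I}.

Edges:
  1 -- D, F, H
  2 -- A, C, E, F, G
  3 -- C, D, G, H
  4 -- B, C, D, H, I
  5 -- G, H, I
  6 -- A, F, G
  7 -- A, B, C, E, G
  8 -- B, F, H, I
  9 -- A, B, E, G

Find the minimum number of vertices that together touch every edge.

The 9 edges 1–D, 2–E, 3–C, 4–I, 5–H, 6–G, 7–A, 8–F, 9–B form a matching, so any vertex cover needs at least 9 vertices (one per matched edge).
Conversely {1, 2, 3, 4, 5, 6, 7, 8, 9} meets every edge and has exactly 9 vertices, so 9 is optimal.

9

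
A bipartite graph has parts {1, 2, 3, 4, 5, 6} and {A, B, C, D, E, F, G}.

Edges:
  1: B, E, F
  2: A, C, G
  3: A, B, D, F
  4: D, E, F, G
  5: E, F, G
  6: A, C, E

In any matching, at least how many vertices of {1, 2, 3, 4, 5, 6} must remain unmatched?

0

For example, pair 1→B, 2→C, 3→F, 4→D, 5→G, 6→E.
All 6 left vertices are matched, so no larger matching exists.
That matches 6 of the 6, leaving 0 unmatched; no matching can do better.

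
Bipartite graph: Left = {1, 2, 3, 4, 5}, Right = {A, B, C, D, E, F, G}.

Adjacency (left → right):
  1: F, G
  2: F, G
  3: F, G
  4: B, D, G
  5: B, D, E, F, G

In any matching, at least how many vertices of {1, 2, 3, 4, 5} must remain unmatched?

1

One maximum matching: 1–G, 2–F, 4–B, 5–E.
The set {1, 2, 3} has only 2 neighbours ({F, G}), so by Hall's theorem at most 4 of the 5 left vertices can be matched.
That matches 4 of the 5, leaving 1 unmatched; no matching can do better.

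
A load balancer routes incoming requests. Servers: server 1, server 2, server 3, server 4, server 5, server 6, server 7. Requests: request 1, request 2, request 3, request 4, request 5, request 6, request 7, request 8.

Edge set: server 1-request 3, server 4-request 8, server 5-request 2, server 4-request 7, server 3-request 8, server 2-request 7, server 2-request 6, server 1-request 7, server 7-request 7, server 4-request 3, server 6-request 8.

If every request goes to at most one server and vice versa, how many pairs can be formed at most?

One maximum matching: server 1–request 3, server 2–request 6, server 3–request 8, server 4–request 7, server 5–request 2.
The set {server 1, server 3, server 4, server 6, server 7} has only 3 neighbours ({request 3, request 7, request 8}), so by Hall's theorem at most 5 of the 7 servers can be matched.

5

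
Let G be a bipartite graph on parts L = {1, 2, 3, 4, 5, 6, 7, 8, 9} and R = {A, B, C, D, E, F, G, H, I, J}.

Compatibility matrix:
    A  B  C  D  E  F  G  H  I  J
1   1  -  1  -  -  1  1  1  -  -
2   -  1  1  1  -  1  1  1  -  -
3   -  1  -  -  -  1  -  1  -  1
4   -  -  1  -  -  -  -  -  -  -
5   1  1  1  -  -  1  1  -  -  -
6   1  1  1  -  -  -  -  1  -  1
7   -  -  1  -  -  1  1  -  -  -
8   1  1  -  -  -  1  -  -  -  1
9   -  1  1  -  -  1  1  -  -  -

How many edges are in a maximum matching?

8

For example, pair 1→A, 2→D, 3→H, 4→C, 5→G, 6→J, 7→F, 8→B.
The set {1, 3, 4, 5, 6, 7, 8, 9} has only 7 neighbours ({A, B, C, F, G, H, J}), so by Hall's theorem at most 8 of the 9 left vertices can be matched.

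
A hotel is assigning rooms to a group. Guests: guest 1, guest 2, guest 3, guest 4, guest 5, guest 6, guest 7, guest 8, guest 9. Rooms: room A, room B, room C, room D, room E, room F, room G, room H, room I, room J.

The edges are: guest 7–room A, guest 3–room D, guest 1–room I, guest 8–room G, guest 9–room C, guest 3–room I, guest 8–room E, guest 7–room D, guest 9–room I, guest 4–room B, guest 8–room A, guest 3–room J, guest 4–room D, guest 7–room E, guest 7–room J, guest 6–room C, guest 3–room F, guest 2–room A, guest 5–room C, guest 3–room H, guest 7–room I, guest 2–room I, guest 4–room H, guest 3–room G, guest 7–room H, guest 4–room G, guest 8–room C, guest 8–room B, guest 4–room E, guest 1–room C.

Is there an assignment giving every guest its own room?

The set {guest 1, guest 5, guest 6, guest 9} has only 2 neighbours ({room C, room I}), so by Hall's theorem at most 7 of the 9 guests can be matched.
Hence no matching covers every guest.

No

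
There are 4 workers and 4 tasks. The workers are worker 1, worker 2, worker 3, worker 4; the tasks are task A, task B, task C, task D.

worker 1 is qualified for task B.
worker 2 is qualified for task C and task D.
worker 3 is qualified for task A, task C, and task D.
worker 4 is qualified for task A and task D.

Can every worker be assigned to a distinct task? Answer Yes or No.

Yes

For example, pair worker 1–task B, worker 2–task C, worker 3–task A, worker 4–task D.
All 4 workers are covered.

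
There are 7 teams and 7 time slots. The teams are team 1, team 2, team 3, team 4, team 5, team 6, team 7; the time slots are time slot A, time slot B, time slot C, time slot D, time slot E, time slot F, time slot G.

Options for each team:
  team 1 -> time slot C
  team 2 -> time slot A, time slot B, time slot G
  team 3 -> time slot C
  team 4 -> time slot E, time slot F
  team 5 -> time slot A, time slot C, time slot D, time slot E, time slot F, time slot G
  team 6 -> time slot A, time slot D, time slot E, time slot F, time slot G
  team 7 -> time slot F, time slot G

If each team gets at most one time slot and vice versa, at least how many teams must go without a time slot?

One maximum matching: team 1–time slot C, team 2–time slot B, team 4–time slot E, team 5–time slot D, team 6–time slot G, team 7–time slot F.
The set {team 1, team 3} has only 1 neighbour ({time slot C}), so by Hall's theorem at most 6 of the 7 teams can be matched.
That matches 6 of the 7, leaving 1 unmatched; no matching can do better.

1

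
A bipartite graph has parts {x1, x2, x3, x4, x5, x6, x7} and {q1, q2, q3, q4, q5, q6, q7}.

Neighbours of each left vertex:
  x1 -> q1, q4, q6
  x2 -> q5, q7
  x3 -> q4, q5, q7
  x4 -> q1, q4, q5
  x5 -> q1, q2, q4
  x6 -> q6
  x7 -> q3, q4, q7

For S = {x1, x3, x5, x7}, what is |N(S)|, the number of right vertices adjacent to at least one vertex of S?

The union of neighbours of {x1, x3, x5, x7} is {q1, q2, q3, q4, q5, q6, q7}, which has 7 elements.
Since |N(S)| = 7 ≥ |S| = 4, Hall's condition holds for this subset.

7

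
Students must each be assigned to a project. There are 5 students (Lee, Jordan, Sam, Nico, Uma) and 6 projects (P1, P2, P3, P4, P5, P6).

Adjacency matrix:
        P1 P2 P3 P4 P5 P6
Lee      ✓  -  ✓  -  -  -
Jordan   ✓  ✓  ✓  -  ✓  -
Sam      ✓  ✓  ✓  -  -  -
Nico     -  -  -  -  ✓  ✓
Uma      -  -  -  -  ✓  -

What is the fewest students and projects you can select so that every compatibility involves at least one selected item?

5

A maximum matching has 5 edges (e.g. Lee–P3, Jordan–P1, Sam–P2, Nico–P6, Uma–P5).
By König's theorem the minimum vertex cover has the same size. One such cover is {Lee, Jordan, Sam, Nico, Uma}.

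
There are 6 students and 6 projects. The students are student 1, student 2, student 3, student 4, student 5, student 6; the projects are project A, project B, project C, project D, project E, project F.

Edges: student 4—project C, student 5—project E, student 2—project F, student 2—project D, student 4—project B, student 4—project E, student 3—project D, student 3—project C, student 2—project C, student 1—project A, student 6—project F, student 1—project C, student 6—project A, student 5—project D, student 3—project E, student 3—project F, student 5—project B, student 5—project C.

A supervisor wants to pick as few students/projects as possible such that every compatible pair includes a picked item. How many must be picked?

6

The 6 edges student 1–project C, student 2–project D, student 3–project F, student 4–project E, student 5–project B, student 6–project A form a matching, so any vertex cover needs at least 6 vertices (one per matched edge).
Conversely {student 1, student 2, student 3, student 4, student 5, student 6} meets every edge and has exactly 6 vertices, so 6 is optimal.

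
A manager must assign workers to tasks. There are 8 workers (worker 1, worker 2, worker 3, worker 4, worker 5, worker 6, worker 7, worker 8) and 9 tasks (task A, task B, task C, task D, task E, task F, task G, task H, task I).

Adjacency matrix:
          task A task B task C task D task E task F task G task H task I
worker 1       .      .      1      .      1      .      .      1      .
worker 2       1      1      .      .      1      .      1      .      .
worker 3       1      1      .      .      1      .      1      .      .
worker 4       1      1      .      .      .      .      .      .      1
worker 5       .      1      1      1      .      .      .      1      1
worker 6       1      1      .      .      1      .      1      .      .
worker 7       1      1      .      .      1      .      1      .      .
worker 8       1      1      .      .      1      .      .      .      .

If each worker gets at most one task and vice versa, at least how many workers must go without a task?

For example, pair worker 1-task H, worker 2-task B, worker 3-task A, worker 4-task I, worker 5-task D, worker 6-task G, worker 7-task E.
The set {worker 2, worker 3, worker 6, worker 7, worker 8} has only 4 neighbours ({task A, task B, task E, task G}), so by Hall's theorem at most 7 of the 8 workers can be matched.
That matches 7 of the 8, leaving 1 unmatched; no matching can do better.

1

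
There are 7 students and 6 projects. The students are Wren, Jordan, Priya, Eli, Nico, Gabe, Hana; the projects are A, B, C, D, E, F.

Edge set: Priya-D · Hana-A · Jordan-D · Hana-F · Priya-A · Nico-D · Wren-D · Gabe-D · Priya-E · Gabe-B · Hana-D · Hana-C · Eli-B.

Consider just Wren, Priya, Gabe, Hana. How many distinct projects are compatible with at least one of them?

The union of neighbours of {Wren, Priya, Gabe, Hana} is {A, B, C, D, E, F}, which has 6 elements.
Since |N(S)| = 6 ≥ |S| = 4, Hall's condition holds for this subset.

6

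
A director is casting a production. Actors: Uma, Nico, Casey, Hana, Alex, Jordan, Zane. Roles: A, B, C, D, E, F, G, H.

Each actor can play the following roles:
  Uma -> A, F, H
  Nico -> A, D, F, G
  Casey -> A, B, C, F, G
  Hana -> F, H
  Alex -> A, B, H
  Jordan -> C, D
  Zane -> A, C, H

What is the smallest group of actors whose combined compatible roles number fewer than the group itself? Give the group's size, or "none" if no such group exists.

none

A matching saturating every actor exists, for instance Uma→A, Nico→F, Casey→G, Hana→H, Alex→B, Jordan→D, Zane→C.
By Hall's marriage theorem, this means |N(S)| ≥ |S| for every subset S, so no violating subset exists.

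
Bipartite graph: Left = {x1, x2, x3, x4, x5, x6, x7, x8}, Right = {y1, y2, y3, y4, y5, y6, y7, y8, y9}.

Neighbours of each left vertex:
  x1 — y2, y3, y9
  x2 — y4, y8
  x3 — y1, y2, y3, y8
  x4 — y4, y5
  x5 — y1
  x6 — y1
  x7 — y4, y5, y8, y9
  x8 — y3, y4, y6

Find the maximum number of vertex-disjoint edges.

7

A valid assignment of size 7: x1–y9, x2–y4, x3–y2, x4–y5, x5–y1, x7–y8, x8–y3.
The set {x5, x6} has only 1 neighbour ({y1}), so by Hall's theorem at most 7 of the 8 left vertices can be matched.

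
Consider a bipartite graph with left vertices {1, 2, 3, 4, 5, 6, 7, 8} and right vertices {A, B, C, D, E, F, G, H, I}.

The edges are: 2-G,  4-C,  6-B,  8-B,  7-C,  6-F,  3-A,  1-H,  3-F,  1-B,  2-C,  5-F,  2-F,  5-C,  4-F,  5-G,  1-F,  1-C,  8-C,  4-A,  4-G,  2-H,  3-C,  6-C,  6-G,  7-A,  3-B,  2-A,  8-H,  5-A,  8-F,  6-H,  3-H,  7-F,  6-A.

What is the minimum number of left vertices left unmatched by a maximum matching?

For example, pair 1–B, 2–A, 3–H, 4–C, 5–F, 6–G.
The set {1, 2, 3, 4, 5, 6, 7, 8} has only 6 neighbours ({A, B, C, F, G, H}), so by Hall's theorem at most 6 of the 8 left vertices can be matched.
That matches 6 of the 8, leaving 2 unmatched; no matching can do better.

2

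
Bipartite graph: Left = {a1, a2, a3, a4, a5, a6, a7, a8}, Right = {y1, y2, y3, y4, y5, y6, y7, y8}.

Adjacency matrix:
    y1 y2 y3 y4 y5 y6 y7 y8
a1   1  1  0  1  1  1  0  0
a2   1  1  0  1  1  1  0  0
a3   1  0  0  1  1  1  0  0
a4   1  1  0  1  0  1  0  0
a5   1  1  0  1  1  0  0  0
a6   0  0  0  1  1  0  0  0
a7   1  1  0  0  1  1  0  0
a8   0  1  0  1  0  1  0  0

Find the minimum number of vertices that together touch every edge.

5

The 5 edges a1–y4, a2–y6, a3–y5, a4–y2, a5–y1 form a matching, so any vertex cover needs at least 5 vertices (one per matched edge).
Conversely {y1, y2, y4, y5, y6} meets every edge and has exactly 5 vertices, so 5 is optimal.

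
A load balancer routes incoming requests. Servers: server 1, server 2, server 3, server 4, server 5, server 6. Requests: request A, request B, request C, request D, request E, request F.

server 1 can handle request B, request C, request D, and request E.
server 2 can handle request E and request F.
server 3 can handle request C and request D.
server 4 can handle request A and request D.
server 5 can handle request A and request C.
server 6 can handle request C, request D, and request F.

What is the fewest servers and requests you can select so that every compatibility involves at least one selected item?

6

A maximum matching has 6 edges (e.g. server 1–request B, server 2–request E, server 3–request D, server 4–request A, server 5–request C, server 6–request F).
By König's theorem the minimum vertex cover has the same size. One such cover is {server 1, server 2, server 3, server 4, server 5, server 6}.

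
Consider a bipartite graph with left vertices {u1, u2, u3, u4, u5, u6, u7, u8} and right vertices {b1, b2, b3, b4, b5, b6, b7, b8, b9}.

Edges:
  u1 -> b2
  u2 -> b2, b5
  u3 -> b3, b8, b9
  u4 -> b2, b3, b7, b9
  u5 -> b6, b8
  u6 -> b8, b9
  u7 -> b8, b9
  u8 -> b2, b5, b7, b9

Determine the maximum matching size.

7

One maximum matching: u1→b2, u2→b5, u3→b3, u4→b7, u5→b6, u6→b9, u7→b8.
The set {u1, u2, u3, u4, u6, u7, u8} has only 6 neighbours ({b2, b3, b5, b7, b8, b9}), so by Hall's theorem at most 7 of the 8 left vertices can be matched.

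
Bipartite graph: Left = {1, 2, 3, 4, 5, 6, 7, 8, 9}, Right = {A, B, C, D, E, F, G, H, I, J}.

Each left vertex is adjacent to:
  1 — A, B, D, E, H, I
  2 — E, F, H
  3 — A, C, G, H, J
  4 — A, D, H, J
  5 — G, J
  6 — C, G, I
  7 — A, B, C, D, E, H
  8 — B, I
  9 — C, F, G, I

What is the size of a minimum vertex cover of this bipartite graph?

A maximum matching has 9 edges (e.g. 1–E, 2–H, 3–G, 4–D, 5–J, 6–C, 7–A, 8–B, 9–F).
By König's theorem the minimum vertex cover has the same size. One such cover is {1, 2, 3, 4, 5, 6, 7, 8, 9}.

9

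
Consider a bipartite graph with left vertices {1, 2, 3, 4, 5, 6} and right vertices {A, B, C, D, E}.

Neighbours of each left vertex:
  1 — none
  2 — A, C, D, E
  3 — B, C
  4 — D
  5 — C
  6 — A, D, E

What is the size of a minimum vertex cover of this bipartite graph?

5

The 5 edges 2–A, 3–B, 4–D, 5–C, 6–E form a matching, so any vertex cover needs at least 5 vertices (one per matched edge).
Conversely {2, 3, 4, 5, 6} meets every edge and has exactly 5 vertices, so 5 is optimal.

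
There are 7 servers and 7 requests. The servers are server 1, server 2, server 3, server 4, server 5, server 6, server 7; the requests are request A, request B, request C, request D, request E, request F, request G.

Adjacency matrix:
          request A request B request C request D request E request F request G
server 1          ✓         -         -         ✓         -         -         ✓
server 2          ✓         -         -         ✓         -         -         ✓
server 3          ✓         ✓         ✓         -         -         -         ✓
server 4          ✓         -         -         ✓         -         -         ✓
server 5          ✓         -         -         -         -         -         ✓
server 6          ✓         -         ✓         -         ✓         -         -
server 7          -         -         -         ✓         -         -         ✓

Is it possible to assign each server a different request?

The set {server 1, server 2, server 4, server 5, server 7} has only 3 neighbours ({request A, request D, request G}), so by Hall's theorem at most 5 of the 7 servers can be matched.
Hence no matching covers every server.

No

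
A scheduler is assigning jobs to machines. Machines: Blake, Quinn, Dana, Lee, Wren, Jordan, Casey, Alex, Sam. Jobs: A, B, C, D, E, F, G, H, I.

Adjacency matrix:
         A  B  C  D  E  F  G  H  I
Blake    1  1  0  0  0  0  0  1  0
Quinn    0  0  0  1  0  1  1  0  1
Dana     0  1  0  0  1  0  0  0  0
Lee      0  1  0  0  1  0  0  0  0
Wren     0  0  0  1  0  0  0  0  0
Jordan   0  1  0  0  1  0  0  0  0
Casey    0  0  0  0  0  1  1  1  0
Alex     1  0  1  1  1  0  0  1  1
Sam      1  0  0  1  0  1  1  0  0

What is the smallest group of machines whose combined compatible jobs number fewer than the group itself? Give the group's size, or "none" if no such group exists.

Take S = {Dana, Lee, Jordan}. Its neighbourhood is {B, E}, so |N(S)| = 2 < |S| = 3.
Every subset of size less than 3 has at least as many neighbours as members, so 3 is the minimum.

3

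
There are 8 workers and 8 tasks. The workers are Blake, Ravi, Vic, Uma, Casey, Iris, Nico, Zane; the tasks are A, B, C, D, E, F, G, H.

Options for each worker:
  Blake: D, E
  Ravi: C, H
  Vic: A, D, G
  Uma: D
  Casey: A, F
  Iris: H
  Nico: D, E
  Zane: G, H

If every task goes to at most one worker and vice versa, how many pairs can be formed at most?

A valid assignment of size 7: Blake→E, Ravi→C, Vic→A, Uma→D, Casey→F, Iris→H, Zane→G.
The set {Blake, Uma, Nico} has only 2 neighbours ({D, E}), so by Hall's theorem at most 7 of the 8 workers can be matched.

7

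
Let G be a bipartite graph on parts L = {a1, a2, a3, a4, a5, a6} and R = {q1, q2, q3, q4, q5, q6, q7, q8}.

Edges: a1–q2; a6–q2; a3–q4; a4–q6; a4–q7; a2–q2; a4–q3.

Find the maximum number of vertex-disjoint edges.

3

For example, pair a1–q2, a3–q4, a4–q6.
The set {a1, a2, a5, a6} has only 1 neighbour ({q2}), so by Hall's theorem at most 3 of the 6 left vertices can be matched.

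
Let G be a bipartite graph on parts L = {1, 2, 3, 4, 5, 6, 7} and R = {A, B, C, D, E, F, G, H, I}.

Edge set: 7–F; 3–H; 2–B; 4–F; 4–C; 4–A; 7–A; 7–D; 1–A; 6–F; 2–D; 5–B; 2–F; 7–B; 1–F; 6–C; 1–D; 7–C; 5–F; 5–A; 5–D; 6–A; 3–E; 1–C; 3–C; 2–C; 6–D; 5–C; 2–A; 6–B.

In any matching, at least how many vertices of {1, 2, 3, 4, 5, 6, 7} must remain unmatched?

One maximum matching: 1-D, 2-F, 3-E, 4-C, 5-B, 6-A.
The set {1, 2, 4, 5, 6, 7} has only 5 neighbours ({A, B, C, D, F}), so by Hall's theorem at most 6 of the 7 left vertices can be matched.
That matches 6 of the 7, leaving 1 unmatched; no matching can do better.

1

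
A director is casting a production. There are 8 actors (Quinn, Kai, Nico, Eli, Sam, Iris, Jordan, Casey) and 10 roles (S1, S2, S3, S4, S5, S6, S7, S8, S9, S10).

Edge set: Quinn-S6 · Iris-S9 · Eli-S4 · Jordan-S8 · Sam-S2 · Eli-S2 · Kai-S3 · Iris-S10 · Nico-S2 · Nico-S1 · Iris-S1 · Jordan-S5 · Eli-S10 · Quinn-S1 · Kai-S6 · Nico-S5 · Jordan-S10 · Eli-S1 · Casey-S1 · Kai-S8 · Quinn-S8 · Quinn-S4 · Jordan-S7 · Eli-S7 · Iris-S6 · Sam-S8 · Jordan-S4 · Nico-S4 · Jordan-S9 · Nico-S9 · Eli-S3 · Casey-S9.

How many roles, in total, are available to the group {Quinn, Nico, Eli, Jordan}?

The union of neighbours of {Quinn, Nico, Eli, Jordan} is {S1, S2, S3, S4, S5, S6, S7, S8, S9, S10}, which has 10 elements.
Since |N(S)| = 10 ≥ |S| = 4, Hall's condition holds for this subset.

10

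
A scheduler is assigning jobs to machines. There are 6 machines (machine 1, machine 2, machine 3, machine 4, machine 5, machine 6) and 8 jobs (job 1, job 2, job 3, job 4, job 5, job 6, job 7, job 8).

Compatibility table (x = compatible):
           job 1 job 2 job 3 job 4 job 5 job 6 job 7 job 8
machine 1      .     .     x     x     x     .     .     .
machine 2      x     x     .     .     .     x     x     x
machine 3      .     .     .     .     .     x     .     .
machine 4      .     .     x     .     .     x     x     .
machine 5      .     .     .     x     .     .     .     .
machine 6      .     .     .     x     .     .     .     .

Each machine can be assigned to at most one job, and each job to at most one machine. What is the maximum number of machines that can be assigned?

One maximum matching: machine 1→job 3, machine 2→job 1, machine 3→job 6, machine 4→job 7, machine 5→job 4.
The set {machine 5, machine 6} has only 1 neighbour ({job 4}), so by Hall's theorem at most 5 of the 6 machines can be matched.

5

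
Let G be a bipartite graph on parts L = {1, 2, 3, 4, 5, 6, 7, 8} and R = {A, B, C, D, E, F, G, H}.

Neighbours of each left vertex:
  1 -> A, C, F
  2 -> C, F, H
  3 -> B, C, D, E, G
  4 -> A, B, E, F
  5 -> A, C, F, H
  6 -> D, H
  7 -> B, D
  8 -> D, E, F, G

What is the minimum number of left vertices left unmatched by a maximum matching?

A valid assignment of size 8: 1-A, 2-C, 3-G, 4-B, 5-F, 6-H, 7-D, 8-E.
This saturates every left vertex, so 8 is the maximum.
That matches 8 of the 8, leaving 0 unmatched; no matching can do better.

0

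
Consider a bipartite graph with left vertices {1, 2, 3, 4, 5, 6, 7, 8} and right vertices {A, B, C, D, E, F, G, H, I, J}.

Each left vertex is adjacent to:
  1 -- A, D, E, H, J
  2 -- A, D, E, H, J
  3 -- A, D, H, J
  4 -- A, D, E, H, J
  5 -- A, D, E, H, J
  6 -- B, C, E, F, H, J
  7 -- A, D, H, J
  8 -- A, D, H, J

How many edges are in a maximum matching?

One maximum matching: 1-H, 2-E, 3-D, 4-A, 5-J, 6-B.
The set {1, 2, 3, 4, 5, 7, 8} has only 5 neighbours ({A, D, E, H, J}), so by Hall's theorem at most 6 of the 8 left vertices can be matched.

6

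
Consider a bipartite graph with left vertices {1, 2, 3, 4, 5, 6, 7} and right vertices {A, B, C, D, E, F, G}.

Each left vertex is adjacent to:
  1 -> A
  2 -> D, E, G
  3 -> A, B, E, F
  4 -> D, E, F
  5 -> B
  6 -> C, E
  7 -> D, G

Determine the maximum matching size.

7

A valid assignment of size 7: 1–A, 2–E, 3–F, 4–D, 5–B, 6–C, 7–G.
All 7 left vertices are matched, so no larger matching exists.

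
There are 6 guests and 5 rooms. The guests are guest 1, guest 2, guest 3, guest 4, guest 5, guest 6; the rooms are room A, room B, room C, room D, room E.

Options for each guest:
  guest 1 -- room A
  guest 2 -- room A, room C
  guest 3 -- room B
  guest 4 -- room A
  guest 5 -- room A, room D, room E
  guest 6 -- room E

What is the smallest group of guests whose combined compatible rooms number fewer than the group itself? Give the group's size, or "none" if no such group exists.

Take S = {guest 1, guest 4}. Its neighbourhood is {room A}, so |N(S)| = 1 < |S| = 2.
No single vertex violates Hall's condition since each has at least one neighbour, so 2 is the minimum.

2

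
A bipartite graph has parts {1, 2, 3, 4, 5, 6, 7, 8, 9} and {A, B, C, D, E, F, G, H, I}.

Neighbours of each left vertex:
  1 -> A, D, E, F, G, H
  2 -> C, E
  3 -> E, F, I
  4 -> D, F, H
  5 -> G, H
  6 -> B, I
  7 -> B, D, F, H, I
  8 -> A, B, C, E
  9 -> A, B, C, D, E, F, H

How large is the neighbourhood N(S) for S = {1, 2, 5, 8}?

The union of neighbours of {1, 2, 5, 8} is {A, B, C, D, E, F, G, H}, which has 8 elements.
Since |N(S)| = 8 ≥ |S| = 4, Hall's condition holds for this subset.

8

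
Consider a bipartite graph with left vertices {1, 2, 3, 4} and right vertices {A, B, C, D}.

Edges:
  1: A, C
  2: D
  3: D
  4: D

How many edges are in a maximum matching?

For example, pair 1–C, 2–D.
The set {2, 3, 4} has only 1 neighbour ({D}), so by Hall's theorem at most 2 of the 4 left vertices can be matched.

2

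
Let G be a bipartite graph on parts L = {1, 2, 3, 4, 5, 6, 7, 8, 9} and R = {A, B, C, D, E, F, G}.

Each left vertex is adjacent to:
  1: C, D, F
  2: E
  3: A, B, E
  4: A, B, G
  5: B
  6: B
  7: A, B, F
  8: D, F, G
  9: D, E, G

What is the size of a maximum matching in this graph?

For example, pair 1-C, 2-E, 3-A, 4-G, 5-B, 7-F, 8-D.
The set {2, 3, 4, 5, 6, 7, 8, 9} has only 6 neighbours ({A, B, D, E, F, G}), so by Hall's theorem at most 7 of the 9 left vertices can be matched.

7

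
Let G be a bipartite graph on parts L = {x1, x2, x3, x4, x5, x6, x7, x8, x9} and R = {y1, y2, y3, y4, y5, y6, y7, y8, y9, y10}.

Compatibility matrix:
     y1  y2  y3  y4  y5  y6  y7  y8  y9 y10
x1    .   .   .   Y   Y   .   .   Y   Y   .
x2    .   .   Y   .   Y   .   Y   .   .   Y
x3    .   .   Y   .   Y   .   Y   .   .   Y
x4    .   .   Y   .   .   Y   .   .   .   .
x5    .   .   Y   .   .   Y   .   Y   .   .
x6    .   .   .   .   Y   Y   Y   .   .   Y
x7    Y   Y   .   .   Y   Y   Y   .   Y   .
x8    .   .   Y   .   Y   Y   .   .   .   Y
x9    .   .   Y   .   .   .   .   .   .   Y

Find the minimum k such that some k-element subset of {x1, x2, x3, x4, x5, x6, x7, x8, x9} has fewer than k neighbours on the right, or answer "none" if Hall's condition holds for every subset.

6

Take S = {x2, x3, x4, x6, x8, x9}. Its neighbourhood is {y3, y5, y6, y7, y10}, so |N(S)| = 5 < |S| = 6.
Every subset of size less than 6 has at least as many neighbours as members, so 6 is the minimum.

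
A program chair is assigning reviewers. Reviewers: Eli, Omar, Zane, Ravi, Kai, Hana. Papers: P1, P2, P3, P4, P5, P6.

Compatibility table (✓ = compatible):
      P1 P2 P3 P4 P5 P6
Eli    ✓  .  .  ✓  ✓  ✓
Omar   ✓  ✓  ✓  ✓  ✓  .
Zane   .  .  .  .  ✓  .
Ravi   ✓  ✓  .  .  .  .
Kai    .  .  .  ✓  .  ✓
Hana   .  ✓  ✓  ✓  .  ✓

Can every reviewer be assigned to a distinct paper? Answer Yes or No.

Yes

One maximum matching: Eli→P1, Omar→P3, Zane→P5, Ravi→P2, Kai→P4, Hana→P6.
All 6 reviewers are covered.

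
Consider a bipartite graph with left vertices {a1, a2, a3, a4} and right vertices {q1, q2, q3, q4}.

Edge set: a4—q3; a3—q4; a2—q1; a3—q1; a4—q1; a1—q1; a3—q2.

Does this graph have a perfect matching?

No

The set {a1, a2} has only 1 neighbour ({q1}), so by Hall's theorem at most 3 of the 4 left vertices can be matched.
Hence no matching covers every left vertex.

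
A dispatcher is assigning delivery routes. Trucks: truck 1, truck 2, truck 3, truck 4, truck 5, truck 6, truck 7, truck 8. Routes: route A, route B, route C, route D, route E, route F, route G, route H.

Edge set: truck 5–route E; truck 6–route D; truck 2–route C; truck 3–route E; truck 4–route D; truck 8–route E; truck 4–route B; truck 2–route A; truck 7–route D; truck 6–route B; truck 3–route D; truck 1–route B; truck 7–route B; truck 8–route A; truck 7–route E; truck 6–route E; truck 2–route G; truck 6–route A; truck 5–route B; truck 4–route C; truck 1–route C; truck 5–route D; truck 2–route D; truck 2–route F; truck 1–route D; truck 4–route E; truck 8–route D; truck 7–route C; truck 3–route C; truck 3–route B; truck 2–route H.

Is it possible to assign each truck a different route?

No

The set {truck 1, truck 3, truck 4, truck 5, truck 6, truck 7, truck 8} has only 5 neighbours ({route A, route B, route C, route D, route E}), so by Hall's theorem at most 6 of the 8 trucks can be matched.
Hence no matching covers every truck.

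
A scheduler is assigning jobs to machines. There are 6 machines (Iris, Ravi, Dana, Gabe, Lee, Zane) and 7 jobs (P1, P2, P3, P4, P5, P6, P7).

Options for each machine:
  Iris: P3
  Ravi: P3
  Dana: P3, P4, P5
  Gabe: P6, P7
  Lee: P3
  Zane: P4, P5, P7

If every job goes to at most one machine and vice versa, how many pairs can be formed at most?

4

A valid assignment of size 4: Iris–P3, Dana–P5, Gabe–P6, Zane–P7.
The set {Iris, Ravi, Lee} has only 1 neighbour ({P3}), so by Hall's theorem at most 4 of the 6 machines can be matched.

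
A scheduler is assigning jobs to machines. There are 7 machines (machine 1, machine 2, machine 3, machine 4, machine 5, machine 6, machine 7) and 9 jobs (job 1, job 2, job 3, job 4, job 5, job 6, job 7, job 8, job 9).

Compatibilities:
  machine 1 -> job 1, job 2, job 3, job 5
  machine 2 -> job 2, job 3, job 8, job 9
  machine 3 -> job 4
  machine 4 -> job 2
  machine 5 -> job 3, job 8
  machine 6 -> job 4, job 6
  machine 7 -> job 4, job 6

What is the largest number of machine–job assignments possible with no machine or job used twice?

6

One maximum matching: machine 1–job 1, machine 2–job 9, machine 3–job 4, machine 4–job 2, machine 5–job 3, machine 6–job 6.
The set {machine 3, machine 6, machine 7} has only 2 neighbours ({job 4, job 6}), so by Hall's theorem at most 6 of the 7 machines can be matched.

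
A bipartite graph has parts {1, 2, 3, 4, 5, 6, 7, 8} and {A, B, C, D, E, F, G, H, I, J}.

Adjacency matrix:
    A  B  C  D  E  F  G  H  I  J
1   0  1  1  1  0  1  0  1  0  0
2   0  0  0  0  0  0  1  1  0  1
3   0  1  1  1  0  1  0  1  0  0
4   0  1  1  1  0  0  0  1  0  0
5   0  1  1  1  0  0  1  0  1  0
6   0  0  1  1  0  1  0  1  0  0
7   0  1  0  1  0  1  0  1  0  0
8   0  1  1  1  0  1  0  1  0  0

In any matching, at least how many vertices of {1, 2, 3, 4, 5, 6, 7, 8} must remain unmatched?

One maximum matching: 1-H, 2-J, 3-F, 4-D, 5-G, 6-C, 7-B.
The set {1, 3, 4, 6, 7, 8} has only 5 neighbours ({B, C, D, F, H}), so by Hall's theorem at most 7 of the 8 left vertices can be matched.
That matches 7 of the 8, leaving 1 unmatched; no matching can do better.

1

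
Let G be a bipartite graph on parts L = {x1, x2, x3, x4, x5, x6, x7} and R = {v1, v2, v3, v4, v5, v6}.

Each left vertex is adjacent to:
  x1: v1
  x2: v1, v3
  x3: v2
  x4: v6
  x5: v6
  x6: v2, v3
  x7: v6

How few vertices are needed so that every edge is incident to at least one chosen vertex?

4

{v1, v2, v3, v6} is a vertex cover of size 4: every edge has an endpoint in this set.
No smaller cover exists because x1–v1, x2–v3, x3–v2, x4–v6 is a matching of size 4, and a cover must include an endpoint of each of these disjoint edges (König's theorem).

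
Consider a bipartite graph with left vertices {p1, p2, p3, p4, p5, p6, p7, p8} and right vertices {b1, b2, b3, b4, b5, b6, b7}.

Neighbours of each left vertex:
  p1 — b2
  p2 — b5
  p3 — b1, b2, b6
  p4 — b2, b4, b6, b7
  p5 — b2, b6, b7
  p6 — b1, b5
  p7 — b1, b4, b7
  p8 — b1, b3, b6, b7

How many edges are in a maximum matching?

7

A valid assignment of size 7: p1–b2, p2–b5, p3–b6, p4–b4, p5–b7, p6–b1, p8–b3.
The set {p1, p2, p3, p4, p5, p6, p7} has only 6 neighbours ({b1, b2, b4, b5, b6, b7}), so by Hall's theorem at most 7 of the 8 left vertices can be matched.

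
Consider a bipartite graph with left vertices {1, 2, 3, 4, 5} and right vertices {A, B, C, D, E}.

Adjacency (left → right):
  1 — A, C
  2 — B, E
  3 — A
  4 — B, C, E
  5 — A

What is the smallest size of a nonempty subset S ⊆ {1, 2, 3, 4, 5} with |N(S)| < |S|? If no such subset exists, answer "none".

2

Take S = {3, 5}. Its neighbourhood is {A}, so |N(S)| = 1 < |S| = 2.
No single vertex violates Hall's condition since each has at least one neighbour, so 2 is the minimum.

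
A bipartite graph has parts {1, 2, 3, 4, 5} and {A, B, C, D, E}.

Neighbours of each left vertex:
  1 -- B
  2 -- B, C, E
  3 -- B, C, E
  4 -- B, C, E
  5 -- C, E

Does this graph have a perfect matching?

The set {1, 2, 3, 4, 5} has only 3 neighbours ({B, C, E}), so by Hall's theorem at most 3 of the 5 left vertices can be matched.
Hence no matching covers every left vertex.

No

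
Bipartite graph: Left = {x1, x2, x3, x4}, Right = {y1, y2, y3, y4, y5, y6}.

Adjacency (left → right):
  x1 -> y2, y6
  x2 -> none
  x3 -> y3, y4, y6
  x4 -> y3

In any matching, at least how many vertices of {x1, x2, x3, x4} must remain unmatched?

One maximum matching: x1→y2, x3→y4, x4→y3.
The set {x2} has only 0 neighbours (∅), so by Hall's theorem at most 3 of the 4 left vertices can be matched.
That matches 3 of the 4, leaving 1 unmatched; no matching can do better.

1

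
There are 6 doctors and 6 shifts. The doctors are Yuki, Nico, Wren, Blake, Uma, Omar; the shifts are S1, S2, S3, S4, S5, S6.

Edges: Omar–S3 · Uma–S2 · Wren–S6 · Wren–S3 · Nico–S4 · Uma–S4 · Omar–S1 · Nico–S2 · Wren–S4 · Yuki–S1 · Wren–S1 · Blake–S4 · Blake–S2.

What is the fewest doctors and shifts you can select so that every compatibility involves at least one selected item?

5

A maximum matching has 5 edges (e.g. Yuki–S1, Nico–S4, Wren–S6, Blake–S2, Omar–S3).
By König's theorem the minimum vertex cover has the same size. One such cover is {Yuki, Wren, Omar, S2, S4}.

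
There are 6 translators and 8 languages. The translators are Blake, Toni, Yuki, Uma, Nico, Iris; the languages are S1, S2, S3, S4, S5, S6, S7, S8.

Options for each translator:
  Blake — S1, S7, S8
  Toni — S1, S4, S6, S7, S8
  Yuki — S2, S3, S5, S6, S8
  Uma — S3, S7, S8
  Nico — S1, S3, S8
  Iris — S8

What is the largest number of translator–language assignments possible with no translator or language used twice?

A valid assignment of size 6: Blake–S1, Toni–S6, Yuki–S2, Uma–S7, Nico–S3, Iris–S8.
All 6 translators are matched, so no larger matching exists.

6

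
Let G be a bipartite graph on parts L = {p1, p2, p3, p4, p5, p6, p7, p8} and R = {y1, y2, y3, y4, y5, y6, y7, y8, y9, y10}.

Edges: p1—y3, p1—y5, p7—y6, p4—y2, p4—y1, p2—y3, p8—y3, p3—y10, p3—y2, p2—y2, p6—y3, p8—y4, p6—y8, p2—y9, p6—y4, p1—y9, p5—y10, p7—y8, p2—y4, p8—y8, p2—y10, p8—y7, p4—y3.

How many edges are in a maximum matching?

8

A valid assignment of size 8: p1→y5, p2→y4, p3→y2, p4→y1, p5→y10, p6→y8, p7→y6, p8→y3.
This saturates every left vertex, so 8 is the maximum.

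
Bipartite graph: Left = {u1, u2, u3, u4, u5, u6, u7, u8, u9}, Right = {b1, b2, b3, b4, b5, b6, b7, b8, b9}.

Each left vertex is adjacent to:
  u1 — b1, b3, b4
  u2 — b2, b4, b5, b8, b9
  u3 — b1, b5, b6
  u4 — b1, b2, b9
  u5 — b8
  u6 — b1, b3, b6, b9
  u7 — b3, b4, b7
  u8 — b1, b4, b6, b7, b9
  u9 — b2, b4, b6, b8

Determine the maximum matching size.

9

One maximum matching: u1-b4, u2-b2, u3-b5, u4-b9, u5-b8, u6-b3, u7-b7, u8-b1, u9-b6.
This saturates every left vertex, so 9 is the maximum.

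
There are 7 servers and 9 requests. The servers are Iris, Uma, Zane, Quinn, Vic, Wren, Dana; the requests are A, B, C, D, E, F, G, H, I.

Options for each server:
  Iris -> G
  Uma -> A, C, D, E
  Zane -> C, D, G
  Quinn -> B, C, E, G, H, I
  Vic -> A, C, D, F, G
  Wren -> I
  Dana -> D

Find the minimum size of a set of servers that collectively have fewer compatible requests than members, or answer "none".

none

A matching saturating every server exists, for instance Iris→G, Uma→E, Zane→C, Quinn→H, Vic→A, Wren→I, Dana→D.
By Hall's marriage theorem, this means |N(S)| ≥ |S| for every subset S, so no violating subset exists.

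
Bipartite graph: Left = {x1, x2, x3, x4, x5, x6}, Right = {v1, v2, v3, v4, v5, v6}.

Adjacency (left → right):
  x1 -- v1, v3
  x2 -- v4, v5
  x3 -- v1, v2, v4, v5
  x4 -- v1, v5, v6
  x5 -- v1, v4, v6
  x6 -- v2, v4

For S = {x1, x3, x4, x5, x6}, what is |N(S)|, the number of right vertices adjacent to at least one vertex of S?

The union of neighbours of {x1, x3, x4, x5, x6} is {v1, v2, v3, v4, v5, v6}, which has 6 elements.
Since |N(S)| = 6 ≥ |S| = 5, Hall's condition holds for this subset.

6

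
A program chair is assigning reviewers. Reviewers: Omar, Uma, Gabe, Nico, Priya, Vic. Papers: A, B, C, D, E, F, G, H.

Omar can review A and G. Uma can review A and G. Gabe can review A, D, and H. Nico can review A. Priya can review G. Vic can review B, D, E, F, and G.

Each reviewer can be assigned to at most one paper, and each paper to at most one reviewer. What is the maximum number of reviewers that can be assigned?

A valid assignment of size 4: Omar–A, Uma–G, Gabe–D, Vic–E.
The set {Omar, Uma, Nico, Priya} has only 2 neighbours ({A, G}), so by Hall's theorem at most 4 of the 6 reviewers can be matched.

4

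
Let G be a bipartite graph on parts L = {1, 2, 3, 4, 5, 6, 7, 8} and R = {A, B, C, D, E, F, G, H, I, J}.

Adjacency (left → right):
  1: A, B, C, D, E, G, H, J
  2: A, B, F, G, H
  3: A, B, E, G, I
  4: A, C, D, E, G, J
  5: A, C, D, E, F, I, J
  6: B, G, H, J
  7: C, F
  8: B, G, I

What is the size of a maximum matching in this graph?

A valid assignment of size 8: 1-G, 2-H, 3-I, 4-E, 5-A, 6-J, 7-F, 8-B.
This saturates every left vertex, so 8 is the maximum.

8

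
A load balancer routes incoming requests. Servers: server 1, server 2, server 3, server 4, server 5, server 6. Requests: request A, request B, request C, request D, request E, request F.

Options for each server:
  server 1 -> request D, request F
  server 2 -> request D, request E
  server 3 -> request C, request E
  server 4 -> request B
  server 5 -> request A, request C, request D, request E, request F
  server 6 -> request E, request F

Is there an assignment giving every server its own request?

One maximum matching: server 1→request D, server 2→request E, server 3→request C, server 4→request B, server 5→request A, server 6→request F.
All 6 servers are covered.

Yes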